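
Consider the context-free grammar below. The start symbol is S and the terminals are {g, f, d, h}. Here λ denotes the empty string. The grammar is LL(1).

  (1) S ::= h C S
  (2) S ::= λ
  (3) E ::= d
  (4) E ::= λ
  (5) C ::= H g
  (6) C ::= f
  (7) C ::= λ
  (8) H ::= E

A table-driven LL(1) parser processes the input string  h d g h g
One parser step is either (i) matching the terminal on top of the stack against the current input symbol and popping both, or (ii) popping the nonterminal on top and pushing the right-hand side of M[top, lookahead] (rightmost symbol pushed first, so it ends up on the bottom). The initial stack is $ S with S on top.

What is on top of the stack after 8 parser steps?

     Stack    Input        Action
  1  $ S      h d g h g $  expand S ::= h C S
  2  $ S C h  h d g h g $  match h
  3  $ S C    d g h g $    expand C ::= H g
  4  $ S g H  d g h g $    expand H ::= E
  5  $ S g E  d g h g $    expand E ::= d
  6  $ S g d  d g h g $    match d
  7  $ S g    g h g $      match g
  8  $ S      h g $        expand S ::= h C S
Stack after step 8: $ S C h (top = h).

h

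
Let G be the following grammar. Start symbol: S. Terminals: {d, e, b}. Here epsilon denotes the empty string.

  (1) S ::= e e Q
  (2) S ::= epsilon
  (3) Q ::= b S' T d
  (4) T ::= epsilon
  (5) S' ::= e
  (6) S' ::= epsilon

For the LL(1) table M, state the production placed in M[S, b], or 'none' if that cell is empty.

FIRST(S): from S::=e e Q we get {e}; from S::=epsilon we get {epsilon}. So FIRST(S) = {epsilon, e}.
FIRST(Q): from Q::=b S' T d we get {b}. So FIRST(Q) = {b}.
FIRST(T): from T::=epsilon we get {epsilon}. So FIRST(T) = {epsilon}.
FIRST(S'): from S'::=e we get {e}; from S'::=epsilon we get {epsilon}. So FIRST(S') = {epsilon, e}.
FOLLOW(S) includes $ since S is the start symbol.
FOLLOW(S): S appears on no right-hand side. Thus FOLLOW(S) = {$}.
For S ::= e e Q: FIRST(e e Q) = {e}, so it goes in M[S, t] for t ∈ {e}.
For S ::= epsilon: FIRST(epsilon) = {epsilon}, so it goes in M[S, t] for t ∈ {}; since epsilon ∈ FIRST, also for every t ∈ FOLLOW(S) = {$}.
None of these place a production in M[S, b].

none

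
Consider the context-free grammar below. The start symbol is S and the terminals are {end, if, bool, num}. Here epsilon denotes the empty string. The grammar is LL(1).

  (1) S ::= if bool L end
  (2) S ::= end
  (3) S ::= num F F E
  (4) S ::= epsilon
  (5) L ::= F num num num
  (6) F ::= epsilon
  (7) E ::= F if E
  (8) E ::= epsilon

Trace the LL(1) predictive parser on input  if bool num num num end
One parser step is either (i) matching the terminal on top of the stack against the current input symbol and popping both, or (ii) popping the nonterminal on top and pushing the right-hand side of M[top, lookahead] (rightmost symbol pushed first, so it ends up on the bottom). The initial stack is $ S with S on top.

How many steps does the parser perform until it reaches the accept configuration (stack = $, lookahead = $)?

9

     Stack                Input                      Action
  1  $ S                  if bool num num num end $  expand S ::= if bool L end
  2  $ end L bool if      if bool num num num end $  match if
  3  $ end L bool         bool num num num end $     match bool
  4  $ end L              num num num end $          expand L ::= F num num num
  5  $ end num num num F  num num num end $          expand F ::= epsilon
  6  $ end num num num    num num num end $          match num
  7  $ end num num        num num end $              match num
  8  $ end num            num end $                  match num
  9  $ end                end $                      match end
Accept reached after 9 steps.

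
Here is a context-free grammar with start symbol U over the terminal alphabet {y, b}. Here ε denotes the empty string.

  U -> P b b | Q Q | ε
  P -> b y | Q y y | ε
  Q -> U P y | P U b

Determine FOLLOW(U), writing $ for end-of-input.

FIRST(U): from U->P b b we get {b, y}; from U->Q Q we get {b, y}; from U->ε we get {ε}. So FIRST(U) = {ε, b, y}.
FIRST(P): from P->b y we get {b}; from P->Q y y we get {b, y}; from P->ε we get {ε}. So FIRST(P) = {ε, b, y}.
FIRST(Q): from Q->U P y we get {b, y}; from Q->P U b we get {b, y}. So FIRST(Q) = {b, y}.
FOLLOW(U) includes $ since U is the start symbol.
FOLLOW(U): in Q->U P y, U is followed by P y with FIRST {b, y}; in Q->P U b, U is followed by b with FIRST {b}. Thus FOLLOW(U) = {$, b, y}.
FOLLOW(P): in U->P b b, P is followed by b b with FIRST {b}; in Q->U P y, P is followed by y with FIRST {y}; in Q->P U b, P is followed by U b with FIRST {b, y}. Thus FOLLOW(P) = {b, y}.
FOLLOW(Q): in U->Q Q (occurrence 1), Q is followed by Q with FIRST {b, y}; in U->Q Q (occurrence 2), the suffix after Q is empty, so FOLLOW(Q) ⊇ FOLLOW(U) = {$, b, y}; in P->Q y y, Q is followed by y y with FIRST {y}. Thus FOLLOW(Q) = {$, b, y}.

{$, b, y}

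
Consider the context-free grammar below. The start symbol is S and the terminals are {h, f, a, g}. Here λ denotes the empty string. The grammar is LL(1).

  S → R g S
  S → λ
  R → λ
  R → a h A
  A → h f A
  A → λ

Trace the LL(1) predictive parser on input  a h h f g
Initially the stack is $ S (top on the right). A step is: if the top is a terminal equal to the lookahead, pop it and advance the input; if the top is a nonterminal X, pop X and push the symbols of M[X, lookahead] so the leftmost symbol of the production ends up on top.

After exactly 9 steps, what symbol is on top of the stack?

S

     Stack        Input        Action
  1  $ S          a h h f g $  expand S → R g S
  2  $ S g R      a h h f g $  expand R → a h A
  3  $ S g A h a  a h h f g $  match a
  4  $ S g A h    h h f g $    match h
  5  $ S g A      h f g $      expand A → h f A
  6  $ S g A f h  h f g $      match h
  7  $ S g A f    f g $        match f
  8  $ S g A      g $          expand A → λ
  9  $ S g        g $          match g
Stack after step 9: $ S (top = S).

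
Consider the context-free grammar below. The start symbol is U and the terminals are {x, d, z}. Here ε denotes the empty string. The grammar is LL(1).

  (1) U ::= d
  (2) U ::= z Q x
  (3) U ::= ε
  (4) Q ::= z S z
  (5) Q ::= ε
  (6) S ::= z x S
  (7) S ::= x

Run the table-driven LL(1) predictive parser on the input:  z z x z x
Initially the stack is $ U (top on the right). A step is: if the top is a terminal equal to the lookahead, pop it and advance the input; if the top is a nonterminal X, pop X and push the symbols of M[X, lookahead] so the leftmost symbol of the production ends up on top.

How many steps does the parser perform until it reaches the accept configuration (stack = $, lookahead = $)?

8

     Stack      Input        Action
  1  $ U        z z x z x $  expand U ::= z Q x
  2  $ x Q z    z z x z x $  match z
  3  $ x Q      z x z x $    expand Q ::= z S z
  4  $ x z S z  z x z x $    match z
  5  $ x z S    x z x $      expand S ::= x
  6  $ x z x    x z x $      match x
  7  $ x z      z x $        match z
  8  $ x        x $          match x
Accept reached after 8 steps.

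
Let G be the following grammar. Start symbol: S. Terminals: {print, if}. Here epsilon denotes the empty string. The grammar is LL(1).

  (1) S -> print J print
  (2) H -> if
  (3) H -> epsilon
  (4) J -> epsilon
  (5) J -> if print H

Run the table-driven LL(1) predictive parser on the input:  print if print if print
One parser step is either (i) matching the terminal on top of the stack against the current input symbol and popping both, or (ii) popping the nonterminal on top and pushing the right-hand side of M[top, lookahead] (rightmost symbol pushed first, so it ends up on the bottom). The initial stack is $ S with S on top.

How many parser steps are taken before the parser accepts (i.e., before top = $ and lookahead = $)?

     Stack               Input                      Action
  1  $ S                 print if print if print $  expand S -> print J print
  2  $ print J print     print if print if print $  match print
  3  $ print J           if print if print $        expand J -> if print H
  4  $ print H print if  if print if print $        match if
  5  $ print H print     print if print $           match print
  6  $ print H           if print $                 expand H -> if
  7  $ print if          if print $                 match if
  8  $ print             print $                    match print
Accept reached after 8 steps.

8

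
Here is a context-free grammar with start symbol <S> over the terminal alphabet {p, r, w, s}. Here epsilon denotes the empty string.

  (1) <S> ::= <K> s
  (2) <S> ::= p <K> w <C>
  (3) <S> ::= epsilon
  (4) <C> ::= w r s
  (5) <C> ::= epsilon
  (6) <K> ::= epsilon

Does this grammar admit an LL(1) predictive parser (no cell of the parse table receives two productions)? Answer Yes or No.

FIRST(<S>) = {epsilon, p, s}
FIRST(<C>) = {epsilon, w}
FIRST(<K>) = {epsilon}
FOLLOW(<S>) = {$}
FOLLOW(<C>) = {$}
FOLLOW(<K>) = {s, w}
Each cell of M receives at most one production.

Yes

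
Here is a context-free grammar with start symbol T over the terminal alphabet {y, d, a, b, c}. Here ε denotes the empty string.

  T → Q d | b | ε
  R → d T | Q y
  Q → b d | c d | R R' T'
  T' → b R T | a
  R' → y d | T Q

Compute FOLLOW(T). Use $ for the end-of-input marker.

{$, a, b, c, d, y}

FIRST(T') = {a, b}
FIRST(T) = {ε, b, c, d}  (via Q d)
FIRST(R) = {b, c, d}  (via Q y)
FIRST(Q) = {b, c, d}  (via R R' T')
FIRST(R') = {b, c, d, y}  (via T Q)
FOLLOW(T) includes $ since T is the start symbol.
FOLLOW(R'): in Q→R R' T', R' is followed by T' with FIRST {a, b}. Thus FOLLOW(R') = {a, b}.
FOLLOW(Q): in T→Q d, Q is followed by d with FIRST {d}; in R→Q y, Q is followed by y with FIRST {y}; in R'→T Q, the suffix after Q is empty, so FOLLOW(Q) ⊇ FOLLOW(R') = {a, b}. Thus FOLLOW(Q) = {a, b, d, y}.
FOLLOW(T'): in Q→R R' T', the suffix after T' is empty, so FOLLOW(T') ⊇ FOLLOW(Q) = {a, b, d, y}. Thus FOLLOW(T') = {a, b, d, y}.
FOLLOW(R): in Q→R R' T', R is followed by R' T' with FIRST {b, c, d, y}; in T'→b R T, R is followed by T with FIRST {ε, b, c, d}; in T'→b R T, the suffix after R is nullable, so FOLLOW(R) ⊇ FOLLOW(T') = {a, b, d, y}. Thus FOLLOW(R) = {a, b, c, d, y}.
FOLLOW(T): in R→d T, the suffix after T is empty, so FOLLOW(T) ⊇ FOLLOW(R) = {a, b, c, d, y}; in T'→b R T, the suffix after T is empty, so FOLLOW(T) ⊇ FOLLOW(T') = {a, b, d, y}; in R'→T Q, T is followed by Q with FIRST {b, c, d}. Thus FOLLOW(T) = {$, a, b, c, d, y}.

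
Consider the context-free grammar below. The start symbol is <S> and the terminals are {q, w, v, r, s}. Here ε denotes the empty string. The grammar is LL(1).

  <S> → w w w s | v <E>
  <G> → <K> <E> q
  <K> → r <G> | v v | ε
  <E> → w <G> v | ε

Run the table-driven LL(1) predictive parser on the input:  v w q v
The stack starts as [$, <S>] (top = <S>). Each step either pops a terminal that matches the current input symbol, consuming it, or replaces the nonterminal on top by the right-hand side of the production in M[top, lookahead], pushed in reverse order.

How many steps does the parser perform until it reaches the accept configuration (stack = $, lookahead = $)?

     Stack          Input      Action
  1  $ <S>          v w q v $  expand <S> → v <E>
  2  $ <E> v        v w q v $  match v
  3  $ <E>          w q v $    expand <E> → w <G> v
  4  $ v <G> w      w q v $    match w
  5  $ v <G>        q v $      expand <G> → <K> <E> q
  6  $ v q <E> <K>  q v $      expand <K> → ε
  7  $ v q <E>      q v $      expand <E> → ε
  8  $ v q          q v $      match q
  9  $ v            v $        match v
Accept reached after 9 steps.

9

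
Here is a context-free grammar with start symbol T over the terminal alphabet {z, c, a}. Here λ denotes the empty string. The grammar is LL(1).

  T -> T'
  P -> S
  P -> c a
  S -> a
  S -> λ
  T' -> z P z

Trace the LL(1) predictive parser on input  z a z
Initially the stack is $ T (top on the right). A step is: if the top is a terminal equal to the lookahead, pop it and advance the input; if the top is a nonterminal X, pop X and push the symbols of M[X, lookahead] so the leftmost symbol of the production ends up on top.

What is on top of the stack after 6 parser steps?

z

step 1: stack=$ T  input=z a z $  — expand T -> T'
step 2: stack=$ T'  input=z a z $  — expand T' -> z P z
step 3: stack=$ z P z  input=z a z $  — match z
step 4: stack=$ z P  input=a z $  — expand P -> S
step 5: stack=$ z S  input=a z $  — expand S -> a
step 6: stack=$ z a  input=a z $  — match a
Stack after step 6: $ z (top = z).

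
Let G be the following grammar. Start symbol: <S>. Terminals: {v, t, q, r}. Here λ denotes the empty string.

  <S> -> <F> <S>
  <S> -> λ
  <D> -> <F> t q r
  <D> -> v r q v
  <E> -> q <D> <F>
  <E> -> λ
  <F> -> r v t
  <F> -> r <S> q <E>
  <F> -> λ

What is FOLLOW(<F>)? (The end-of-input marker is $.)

{$, q, r, t}

FIRST(<E>) = {λ, q}
FIRST(<F>) = {λ, r}
FIRST(<S>) = {λ, r}  (via <F> <S>)
FIRST(<D>) = {r, t, v}  (via <F> t q r)
FOLLOW(<S>) includes $ since <S> is the start symbol.
FOLLOW(<S>): in <S>-><F> <S>, the suffix after <S> is empty (adds nothing new); in <F>->r <S> q <E>, <S> is followed by q <E> with FIRST {q}. Thus FOLLOW(<S>) = {$, q}.
FOLLOW(<D>): in <E>->q <D> <F>, <D> is followed by <F> with FIRST {λ, r}; in <E>->q <D> <F>, the suffix after <D> is nullable, so FOLLOW(<D>) ⊇ FOLLOW(<E>) = {$, q, r, t}. Thus FOLLOW(<D>) = {$, q, r, t}.
FOLLOW(<E>): in <F>->r <S> q <E>, the suffix after <E> is empty, so FOLLOW(<E>) ⊇ FOLLOW(<F>) = {$, q, r, t}. Thus FOLLOW(<E>) = {$, q, r, t}.
FOLLOW(<F>): in <S>-><F> <S>, <F> is followed by <S> with FIRST {λ, r}; in <S>-><F> <S>, the suffix after <F> is nullable, so FOLLOW(<F>) ⊇ FOLLOW(<S>) = {$, q}; in <D>-><F> t q r, <F> is followed by t q r with FIRST {t}; in <E>->q <D> <F>, the suffix after <F> is empty, so FOLLOW(<F>) ⊇ FOLLOW(<E>) = {$, q, r, t}. Thus FOLLOW(<F>) = {$, q, r, t}.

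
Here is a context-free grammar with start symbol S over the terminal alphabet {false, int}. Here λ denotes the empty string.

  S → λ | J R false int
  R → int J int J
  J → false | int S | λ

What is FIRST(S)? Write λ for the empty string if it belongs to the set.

{λ, false, int}

FIRST(R): from R→int J int J we get {int}. So FIRST(R) = {int}.
FIRST(J): from J→false we get {false}; from J→int S we get {int}; from J→λ we get {λ}. So FIRST(J) = {λ, false, int}.
FIRST(S): from S→λ we get {λ}; from S→J R false int we get {false, int}. So FIRST(S) = {λ, false, int}.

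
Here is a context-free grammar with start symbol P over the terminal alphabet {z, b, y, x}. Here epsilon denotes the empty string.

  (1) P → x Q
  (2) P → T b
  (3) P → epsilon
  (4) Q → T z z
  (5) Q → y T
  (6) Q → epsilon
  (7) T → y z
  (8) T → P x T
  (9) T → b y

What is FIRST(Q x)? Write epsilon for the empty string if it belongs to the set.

FIRST(P): from P→x Q we get {x}; from P→T b we get {b, x, y}; from P→epsilon we get {epsilon}. So FIRST(P) = {epsilon, b, x, y}.
FIRST(T): from T→y z we get {y}; from T→P x T we get {b, x, y}; from T→b y we get {b}. So FIRST(T) = {b, x, y}.
FIRST(Q): from Q→T z z we get {b, x, y}; from Q→y T we get {y}; from Q→epsilon we get {epsilon}. So FIRST(Q) = {epsilon, b, x, y}.
FIRST(Q x): take FIRST of each symbol in turn, carrying on past any symbol whose FIRST contains epsilon; result {b, x, y}.

{b, x, y}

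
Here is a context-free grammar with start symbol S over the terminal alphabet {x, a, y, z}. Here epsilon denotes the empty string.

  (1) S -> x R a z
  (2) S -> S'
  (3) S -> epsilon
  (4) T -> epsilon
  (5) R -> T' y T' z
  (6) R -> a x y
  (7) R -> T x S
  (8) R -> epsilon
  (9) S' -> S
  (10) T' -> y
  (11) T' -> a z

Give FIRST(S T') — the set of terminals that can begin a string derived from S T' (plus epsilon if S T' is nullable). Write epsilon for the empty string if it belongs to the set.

FIRST(T) = {epsilon}
FIRST(T') = {a, y}
FIRST(R) = {epsilon, a, x, y}  (via T' y T' z, T x S)
FIRST(S) = {epsilon, x}  (via S')
FIRST(S') = {epsilon, x}  (via S)
FIRST(S T'): take FIRST of each symbol in turn, carrying on past any symbol whose FIRST contains epsilon; result {a, x, y}.

{a, x, y}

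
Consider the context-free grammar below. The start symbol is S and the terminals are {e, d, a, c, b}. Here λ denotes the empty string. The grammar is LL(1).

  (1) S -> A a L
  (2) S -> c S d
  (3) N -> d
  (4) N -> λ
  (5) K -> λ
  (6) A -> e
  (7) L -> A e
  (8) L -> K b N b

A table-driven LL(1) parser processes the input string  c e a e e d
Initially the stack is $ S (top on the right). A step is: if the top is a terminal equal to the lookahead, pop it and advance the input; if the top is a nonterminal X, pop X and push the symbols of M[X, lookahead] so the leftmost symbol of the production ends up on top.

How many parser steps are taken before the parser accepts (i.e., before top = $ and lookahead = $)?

step 1: stack=$ S  input=c e a e e d $  — expand S -> c S d
step 2: stack=$ d S c  input=c e a e e d $  — match c
step 3: stack=$ d S  input=e a e e d $  — expand S -> A a L
step 4: stack=$ d L a A  input=e a e e d $  — expand A -> e
step 5: stack=$ d L a e  input=e a e e d $  — match e
step 6: stack=$ d L a  input=a e e d $  — match a
step 7: stack=$ d L  input=e e d $  — expand L -> A e
step 8: stack=$ d e A  input=e e d $  — expand A -> e
step 9: stack=$ d e e  input=e e d $  — match e
step 10: stack=$ d e  input=e d $  — match e
step 11: stack=$ d  input=d $  — match d
Accept reached after 11 steps.

11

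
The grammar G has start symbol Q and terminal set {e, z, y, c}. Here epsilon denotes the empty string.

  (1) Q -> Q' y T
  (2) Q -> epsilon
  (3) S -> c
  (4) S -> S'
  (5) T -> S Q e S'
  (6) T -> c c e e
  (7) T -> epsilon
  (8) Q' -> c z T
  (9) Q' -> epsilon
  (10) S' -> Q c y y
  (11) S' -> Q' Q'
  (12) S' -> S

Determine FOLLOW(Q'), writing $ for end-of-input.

{$, c, e, y}

FIRST(Q'): from Q'->c z T we get {c}; from Q'->epsilon we get {epsilon}. So FIRST(Q') = {epsilon, c}.
FIRST(Q): from Q->Q' y T we get {c, y}; from Q->epsilon we get {epsilon}. So FIRST(Q) = {epsilon, c, y}.
FIRST(S): from S->c we get {c}; from S->S' we get {epsilon, c, y}. So FIRST(S) = {epsilon, c, y}.
FIRST(T): from T->S Q e S' we get {c, e, y}; from T->c c e e we get {c}; from T->epsilon we get {epsilon}. So FIRST(T) = {epsilon, c, e, y}.
FIRST(S'): from S'->Q c y y we get {c, y}; from S'->Q' Q' we get {epsilon, c}; from S'->S we get {epsilon, c, y}. So FIRST(S') = {epsilon, c, y}.
FOLLOW(Q) includes $ since Q is the start symbol.
FOLLOW(Q): in T->S Q e S', Q is followed by e S' with FIRST {e}; in S'->Q c y y, Q is followed by c y y with FIRST {c}. Thus FOLLOW(Q) = {$, c, e}.
FOLLOW(S): in T->S Q e S', S is followed by Q e S' with FIRST {c, e, y}; in S'->S, the suffix after S is empty, so FOLLOW(S) ⊇ FOLLOW(S') = {$, c, e, y}. Thus FOLLOW(S) = {$, c, e, y}.
FOLLOW(T): in Q->Q' y T, the suffix after T is empty, so FOLLOW(T) ⊇ FOLLOW(Q) = {$, c, e}; in Q'->c z T, the suffix after T is empty, so FOLLOW(T) ⊇ FOLLOW(Q') = {$, c, e, y}. Thus FOLLOW(T) = {$, c, e, y}.
FOLLOW(S'): in S->S', the suffix after S' is empty, so FOLLOW(S') ⊇ FOLLOW(S) = {$, c, e, y}; in T->S Q e S', the suffix after S' is empty, so FOLLOW(S') ⊇ FOLLOW(T) = {$, c, e, y}. Thus FOLLOW(S') = {$, c, e, y}.
FOLLOW(Q'): in Q->Q' y T, Q' is followed by y T with FIRST {y}; in S'->Q' Q' (occurrence 1), Q' is followed by Q' with FIRST {epsilon, c}; in S'->Q' Q' (occurrence 1), the suffix after Q' is nullable, so FOLLOW(Q') ⊇ FOLLOW(S') = {$, c, e, y}; in S'->Q' Q' (occurrence 2), the suffix after Q' is empty, so FOLLOW(Q') ⊇ FOLLOW(S') = {$, c, e, y}. Thus FOLLOW(Q') = {$, c, e, y}.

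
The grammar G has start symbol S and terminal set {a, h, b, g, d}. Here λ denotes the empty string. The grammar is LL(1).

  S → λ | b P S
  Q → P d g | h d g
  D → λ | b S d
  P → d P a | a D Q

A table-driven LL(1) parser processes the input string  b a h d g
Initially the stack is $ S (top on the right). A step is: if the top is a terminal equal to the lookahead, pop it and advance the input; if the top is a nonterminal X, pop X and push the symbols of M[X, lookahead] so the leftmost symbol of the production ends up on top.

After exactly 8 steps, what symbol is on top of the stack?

g

step 1: stack=$ S  input=b a h d g $  — expand S → b P S
step 2: stack=$ S P b  input=b a h d g $  — match b
step 3: stack=$ S P  input=a h d g $  — expand P → a D Q
step 4: stack=$ S Q D a  input=a h d g $  — match a
step 5: stack=$ S Q D  input=h d g $  — expand D → λ
step 6: stack=$ S Q  input=h d g $  — expand Q → h d g
step 7: stack=$ S g d h  input=h d g $  — match h
step 8: stack=$ S g d  input=d g $  — match d
Stack after step 8: $ S g (top = g).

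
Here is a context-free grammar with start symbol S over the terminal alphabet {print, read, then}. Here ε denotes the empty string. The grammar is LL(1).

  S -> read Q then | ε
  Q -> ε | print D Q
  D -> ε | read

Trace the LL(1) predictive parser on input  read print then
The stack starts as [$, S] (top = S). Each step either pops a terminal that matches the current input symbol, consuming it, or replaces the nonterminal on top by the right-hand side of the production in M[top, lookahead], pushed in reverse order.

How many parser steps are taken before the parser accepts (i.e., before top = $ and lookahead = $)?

7

step 1: stack=$ S  input=read print then $  — expand S -> read Q then
step 2: stack=$ then Q read  input=read print then $  — match read
step 3: stack=$ then Q  input=print then $  — expand Q -> print D Q
step 4: stack=$ then Q D print  input=print then $  — match print
step 5: stack=$ then Q D  input=then $  — expand D -> ε
step 6: stack=$ then Q  input=then $  — expand Q -> ε
step 7: stack=$ then  input=then $  — match then
Accept reached after 7 steps.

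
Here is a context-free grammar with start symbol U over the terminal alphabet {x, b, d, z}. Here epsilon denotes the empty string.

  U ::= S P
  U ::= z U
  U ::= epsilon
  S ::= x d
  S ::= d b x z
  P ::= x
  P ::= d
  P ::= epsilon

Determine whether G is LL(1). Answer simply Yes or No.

Yes

FIRST(U) = {epsilon, d, x, z}
FIRST(S) = {d, x}
FIRST(P) = {epsilon, d, x}
FOLLOW(U) = {$}
FOLLOW(S) = {$, d, x}
FOLLOW(P) = {$}
Each cell of M receives at most one production.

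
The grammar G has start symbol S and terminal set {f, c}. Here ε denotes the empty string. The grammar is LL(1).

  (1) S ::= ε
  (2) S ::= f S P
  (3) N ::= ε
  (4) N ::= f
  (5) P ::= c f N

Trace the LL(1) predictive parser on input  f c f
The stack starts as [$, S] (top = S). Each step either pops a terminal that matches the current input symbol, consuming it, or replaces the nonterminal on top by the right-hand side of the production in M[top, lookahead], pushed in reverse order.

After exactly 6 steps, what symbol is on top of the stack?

N

step 1: stack=$ S  input=f c f $  — expand S ::= f S P
step 2: stack=$ P S f  input=f c f $  — match f
step 3: stack=$ P S  input=c f $  — expand S ::= ε
step 4: stack=$ P  input=c f $  — expand P ::= c f N
step 5: stack=$ N f c  input=c f $  — match c
step 6: stack=$ N f  input=f $  — match f
Stack after step 6: $ N (top = N).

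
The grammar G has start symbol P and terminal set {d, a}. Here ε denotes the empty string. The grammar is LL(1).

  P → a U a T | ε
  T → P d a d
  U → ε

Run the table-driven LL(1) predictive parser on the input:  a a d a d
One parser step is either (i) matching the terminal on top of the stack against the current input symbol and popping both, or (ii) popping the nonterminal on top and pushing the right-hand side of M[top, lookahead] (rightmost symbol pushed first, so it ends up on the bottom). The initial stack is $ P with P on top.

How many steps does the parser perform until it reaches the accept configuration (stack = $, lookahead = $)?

step 1: stack=$ P  input=a a d a d $  — expand P → a U a T
step 2: stack=$ T a U a  input=a a d a d $  — match a
step 3: stack=$ T a U  input=a d a d $  — expand U → ε
step 4: stack=$ T a  input=a d a d $  — match a
step 5: stack=$ T  input=d a d $  — expand T → P d a d
step 6: stack=$ d a d P  input=d a d $  — expand P → ε
step 7: stack=$ d a d  input=d a d $  — match d
step 8: stack=$ d a  input=a d $  — match a
step 9: stack=$ d  input=d $  — match d
Accept reached after 9 steps.

9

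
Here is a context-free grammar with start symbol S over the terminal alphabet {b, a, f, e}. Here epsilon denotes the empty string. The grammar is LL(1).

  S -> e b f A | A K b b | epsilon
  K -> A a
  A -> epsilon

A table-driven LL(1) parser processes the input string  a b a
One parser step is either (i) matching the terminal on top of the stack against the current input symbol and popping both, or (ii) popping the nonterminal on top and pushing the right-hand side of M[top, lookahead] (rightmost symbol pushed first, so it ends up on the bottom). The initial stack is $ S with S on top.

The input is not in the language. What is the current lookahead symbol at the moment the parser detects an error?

a

step 1: stack=$ S  input=a b a $  — expand S -> A K b b
step 2: stack=$ b b K A  input=a b a $  — expand A -> epsilon
step 3: stack=$ b b K  input=a b a $  — expand K -> A a
step 4: stack=$ b b a A  input=a b a $  — expand A -> epsilon
step 5: stack=$ b b a  input=a b a $  — match a
step 6: stack=$ b b  input=b a $  — match b
step 7: stack=$ b  input=a $  — error: top is terminal b but lookahead is a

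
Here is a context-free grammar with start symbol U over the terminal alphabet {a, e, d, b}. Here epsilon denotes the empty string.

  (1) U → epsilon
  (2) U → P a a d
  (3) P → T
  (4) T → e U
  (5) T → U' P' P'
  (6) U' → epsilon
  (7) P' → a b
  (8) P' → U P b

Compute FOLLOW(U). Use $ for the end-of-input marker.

{$, a, b, e}

FIRST(U'): from U'→epsilon we get {epsilon}. So FIRST(U') = {epsilon}.
FIRST(U): from U→epsilon we get {epsilon}; from U→P a a d we get {a, e}. So FIRST(U) = {epsilon, a, e}.
FIRST(P): from P→T we get {a, e}. So FIRST(P) = {a, e}.
FIRST(P'): from P'→a b we get {a}; from P'→U P b we get {a, e}. So FIRST(P') = {a, e}.
FIRST(T): from T→e U we get {e}; from T→U' P' P' we get {a, e}. So FIRST(T) = {a, e}.
FOLLOW(U) includes $ since U is the start symbol.
FOLLOW(P): in U→P a a d, P is followed by a a d with FIRST {a}; in P'→U P b, P is followed by b with FIRST {b}. Thus FOLLOW(P) = {a, b}.
FOLLOW(T): in P→T, the suffix after T is empty, so FOLLOW(T) ⊇ FOLLOW(P) = {a, b}. Thus FOLLOW(T) = {a, b}.
FOLLOW(U): in T→e U, the suffix after U is empty, so FOLLOW(U) ⊇ FOLLOW(T) = {a, b}; in P'→U P b, U is followed by P b with FIRST {a, e}. Thus FOLLOW(U) = {$, a, b, e}.
FOLLOW(U'): in T→U' P' P', U' is followed by P' P' with FIRST {a, e}. Thus FOLLOW(U') = {a, e}.
FOLLOW(P'): in T→U' P' P' (occurrence 1), P' is followed by P' with FIRST {a, e}; in T→U' P' P' (occurrence 2), the suffix after P' is empty, so FOLLOW(P') ⊇ FOLLOW(T) = {a, b}. Thus FOLLOW(P') = {a, b, e}.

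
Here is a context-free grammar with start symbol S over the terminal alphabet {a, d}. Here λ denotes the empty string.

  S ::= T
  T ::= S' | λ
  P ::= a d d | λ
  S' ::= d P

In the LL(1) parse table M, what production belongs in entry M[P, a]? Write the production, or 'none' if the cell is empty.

FIRST(P) = {λ, a}
FIRST(S') = {d}
FIRST(T) = {λ, d}  (via S')
FIRST(S) = {λ, d}  (via T)
FOLLOW(S) includes $ since S is the start symbol.
FOLLOW(S'): in T::=S', the suffix after S' is empty, so FOLLOW(S') ⊇ FOLLOW(T) = {$}. Thus FOLLOW(S') = {$}.
FOLLOW(P): in S'::=d P, the suffix after P is empty, so FOLLOW(P) ⊇ FOLLOW(S') = {$}. Thus FOLLOW(P) = {$}.
For P ::= a d d: FIRST(a d d) = {a}, so it goes in M[P, t] for t ∈ {a}.
For P ::= λ: FIRST(λ) = {λ}, so it goes in M[P, t] for t ∈ {}; since λ ∈ FIRST, also for every t ∈ FOLLOW(P) = {$}.

P ::= a d d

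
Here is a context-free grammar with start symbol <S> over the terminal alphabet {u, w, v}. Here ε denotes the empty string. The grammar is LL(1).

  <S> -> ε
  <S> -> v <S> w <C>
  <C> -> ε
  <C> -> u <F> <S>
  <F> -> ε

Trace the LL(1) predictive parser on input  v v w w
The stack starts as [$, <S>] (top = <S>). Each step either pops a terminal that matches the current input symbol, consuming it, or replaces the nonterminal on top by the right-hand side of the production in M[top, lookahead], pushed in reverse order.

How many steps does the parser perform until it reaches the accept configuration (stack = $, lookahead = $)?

9

     Stack                Input      Action
  1  $ <S>                v v w w $  expand <S> -> v <S> w <C>
  2  $ <C> w <S> v        v v w w $  match v
  3  $ <C> w <S>          v w w $    expand <S> -> v <S> w <C>
  4  $ <C> w <C> w <S> v  v w w $    match v
  5  $ <C> w <C> w <S>    w w $      expand <S> -> ε
  6  $ <C> w <C> w        w w $      match w
  7  $ <C> w <C>          w $        expand <C> -> ε
  8  $ <C> w              w $        match w
  9  $ <C>                $          expand <C> -> ε
Accept reached after 9 steps.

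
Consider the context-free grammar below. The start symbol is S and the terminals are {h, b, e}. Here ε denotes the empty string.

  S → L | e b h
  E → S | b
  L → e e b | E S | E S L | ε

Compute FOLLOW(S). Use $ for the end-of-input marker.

FIRST(S): from S→L we get {ε, b, e}; from S→e b h we get {e}. So FIRST(S) = {ε, b, e}.
FIRST(E): from E→S we get {ε, b, e}; from E→b we get {b}. So FIRST(E) = {ε, b, e}.
FIRST(L): from L→e e b we get {e}; from L→E S we get {ε, b, e}; from L→E S L we get {ε, b, e}; from L→ε we get {ε}. So FIRST(L) = {ε, b, e}.
FOLLOW(S) includes $ since S is the start symbol.
FOLLOW(S): in E→S, the suffix after S is empty, so FOLLOW(S) ⊇ FOLLOW(E) = {$, b, e}; in L→E S, the suffix after S is empty, so FOLLOW(S) ⊇ FOLLOW(L) = {$, b, e}; in L→E S L, S is followed by L with FIRST {ε, b, e}; in L→E S L, the suffix after S is nullable, so FOLLOW(S) ⊇ FOLLOW(L) = {$, b, e}. Thus FOLLOW(S) = {$, b, e}.
FOLLOW(L): in S→L, the suffix after L is empty, so FOLLOW(L) ⊇ FOLLOW(S) = {$, b, e}; in L→E S L, the suffix after L is empty (adds nothing new). Thus FOLLOW(L) = {$, b, e}.
FOLLOW(E): in L→E S, E is followed by S with FIRST {ε, b, e}; in L→E S, the suffix after E is nullable, so FOLLOW(E) ⊇ FOLLOW(L) = {$, b, e}; in L→E S L, E is followed by S L with FIRST {ε, b, e}; in L→E S L, the suffix after E is nullable, so FOLLOW(E) ⊇ FOLLOW(L) = {$, b, e}. Thus FOLLOW(E) = {$, b, e}.

{$, b, e}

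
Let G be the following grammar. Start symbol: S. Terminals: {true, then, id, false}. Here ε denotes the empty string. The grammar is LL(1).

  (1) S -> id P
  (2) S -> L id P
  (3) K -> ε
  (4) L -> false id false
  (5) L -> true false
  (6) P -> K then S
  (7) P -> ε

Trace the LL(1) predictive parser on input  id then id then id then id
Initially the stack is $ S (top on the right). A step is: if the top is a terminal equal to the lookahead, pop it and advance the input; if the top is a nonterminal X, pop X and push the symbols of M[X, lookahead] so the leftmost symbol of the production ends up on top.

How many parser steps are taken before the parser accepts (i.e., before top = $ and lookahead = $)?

18

      Stack       Input                         Action
   1  $ S         id then id then id then id $  expand S -> id P
   2  $ P id      id then id then id then id $  match id
   3  $ P         then id then id then id $     expand P -> K then S
   4  $ S then K  then id then id then id $     expand K -> ε
   5  $ S then    then id then id then id $     match then
   6  $ S         id then id then id $          expand S -> id P
   7  $ P id      id then id then id $          match id
   8  $ P         then id then id $             expand P -> K then S
   9  $ S then K  then id then id $             expand K -> ε
  10  $ S then    then id then id $             match then
  11  $ S         id then id $                  expand S -> id P
  12  $ P id      id then id $                  match id
  13  $ P         then id $                     expand P -> K then S
  14  $ S then K  then id $                     expand K -> ε
  15  $ S then    then id $                     match then
  16  $ S         id $                          expand S -> id P
  17  $ P id      id $                          match id
  18  $ P         $                             expand P -> ε
Accept reached after 18 steps.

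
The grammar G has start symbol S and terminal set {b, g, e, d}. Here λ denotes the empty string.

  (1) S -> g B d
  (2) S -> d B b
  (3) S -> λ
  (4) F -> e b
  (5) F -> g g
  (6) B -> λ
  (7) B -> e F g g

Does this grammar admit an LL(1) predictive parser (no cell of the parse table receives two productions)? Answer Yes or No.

Yes

FIRST(S) = {λ, d, g}
FIRST(F) = {e, g}
FIRST(B) = {λ, e}
FOLLOW(S) = {$}
FOLLOW(F) = {g}
FOLLOW(B) = {b, d}
Each cell of M receives at most one production.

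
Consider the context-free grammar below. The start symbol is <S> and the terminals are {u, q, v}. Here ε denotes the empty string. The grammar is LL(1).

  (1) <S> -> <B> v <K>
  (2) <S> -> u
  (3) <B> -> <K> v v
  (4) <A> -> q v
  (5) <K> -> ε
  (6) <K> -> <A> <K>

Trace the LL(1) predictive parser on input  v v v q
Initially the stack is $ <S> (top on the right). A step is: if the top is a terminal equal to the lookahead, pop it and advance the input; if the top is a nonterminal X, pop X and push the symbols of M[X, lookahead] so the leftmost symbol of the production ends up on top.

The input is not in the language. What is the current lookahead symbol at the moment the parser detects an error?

      Stack            Input      Action
   1  $ <S>            v v v q $  expand <S> -> <B> v <K>
   2  $ <K> v <B>      v v v q $  expand <B> -> <K> v v
   3  $ <K> v v v <K>  v v v q $  expand <K> -> ε
   4  $ <K> v v v      v v v q $  match v
   5  $ <K> v v        v v q $    match v
   6  $ <K> v          v q $      match v
   7  $ <K>            q $        expand <K> -> <A> <K>
   8  $ <K> <A>        q $        expand <A> -> q v
   9  $ <K> v q        q $        match q
  10  $ <K> v          $          error: top is terminal v but lookahead is $

$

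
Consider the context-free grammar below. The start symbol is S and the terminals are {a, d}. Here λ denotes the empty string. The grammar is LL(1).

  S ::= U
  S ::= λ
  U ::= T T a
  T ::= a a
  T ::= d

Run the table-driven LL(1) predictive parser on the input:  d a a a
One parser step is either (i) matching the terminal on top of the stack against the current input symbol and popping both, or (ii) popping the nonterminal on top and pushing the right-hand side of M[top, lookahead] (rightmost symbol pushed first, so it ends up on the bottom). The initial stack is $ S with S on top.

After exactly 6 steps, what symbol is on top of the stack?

a

     Stack    Input      Action
  1  $ S      d a a a $  expand S ::= U
  2  $ U      d a a a $  expand U ::= T T a
  3  $ a T T  d a a a $  expand T ::= d
  4  $ a T d  d a a a $  match d
  5  $ a T    a a a $    expand T ::= a a
  6  $ a a a  a a a $    match a
Stack after step 6: $ a a (top = a).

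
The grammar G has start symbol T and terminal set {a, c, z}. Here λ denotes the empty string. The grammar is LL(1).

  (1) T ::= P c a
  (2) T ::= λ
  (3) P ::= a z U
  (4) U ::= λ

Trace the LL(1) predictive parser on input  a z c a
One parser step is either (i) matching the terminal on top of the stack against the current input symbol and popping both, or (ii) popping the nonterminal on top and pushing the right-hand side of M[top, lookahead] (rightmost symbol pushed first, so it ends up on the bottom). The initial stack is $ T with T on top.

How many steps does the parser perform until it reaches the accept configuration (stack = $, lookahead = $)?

7

step 1: stack=$ T  input=a z c a $  — expand T ::= P c a
step 2: stack=$ a c P  input=a z c a $  — expand P ::= a z U
step 3: stack=$ a c U z a  input=a z c a $  — match a
step 4: stack=$ a c U z  input=z c a $  — match z
step 5: stack=$ a c U  input=c a $  — expand U ::= λ
step 6: stack=$ a c  input=c a $  — match c
step 7: stack=$ a  input=a $  — match a
Accept reached after 7 steps.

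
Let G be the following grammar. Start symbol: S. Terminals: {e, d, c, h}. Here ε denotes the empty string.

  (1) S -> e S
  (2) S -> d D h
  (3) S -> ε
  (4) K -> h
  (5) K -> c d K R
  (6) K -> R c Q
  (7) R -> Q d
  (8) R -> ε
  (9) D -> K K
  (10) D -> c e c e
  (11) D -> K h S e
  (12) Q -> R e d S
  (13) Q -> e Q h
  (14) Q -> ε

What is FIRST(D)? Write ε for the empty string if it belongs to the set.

{c, d, e, h}

FIRST(S): from S->e S we get {e}; from S->d D h we get {d}; from S->ε we get {ε}. So FIRST(S) = {ε, d, e}.
FIRST(K): from K->h we get {h}; from K->c d K R we get {c}; from K->R c Q we get {c, d, e}. So FIRST(K) = {c, d, e, h}.
FIRST(D): from D->K K we get {c, d, e, h}; from D->c e c e we get {c}; from D->K h S e we get {c, d, e, h}. So FIRST(D) = {c, d, e, h}.
FIRST(R): from R->Q d we get {d, e}; from R->ε we get {ε}. So FIRST(R) = {ε, d, e}.
FIRST(Q): from Q->R e d S we get {d, e}; from Q->e Q h we get {e}; from Q->ε we get {ε}. So FIRST(Q) = {ε, d, e}.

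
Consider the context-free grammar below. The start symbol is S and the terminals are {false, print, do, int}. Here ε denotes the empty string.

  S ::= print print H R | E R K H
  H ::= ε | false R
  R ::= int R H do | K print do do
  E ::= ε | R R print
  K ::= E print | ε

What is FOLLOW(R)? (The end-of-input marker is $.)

{$, do, false, int, print}

FIRST(H): from H::=ε we get {ε}; from H::=false R we get {false}. So FIRST(H) = {ε, false}.
FIRST(S): from S::=print print H R we get {print}; from S::=E R K H we get {int, print}. So FIRST(S) = {int, print}.
FIRST(R): from R::=int R H do we get {int}; from R::=K print do do we get {int, print}. So FIRST(R) = {int, print}.
FIRST(E): from E::=ε we get {ε}; from E::=R R print we get {int, print}. So FIRST(E) = {ε, int, print}.
FIRST(K): from K::=E print we get {int, print}; from K::=ε we get {ε}. So FIRST(K) = {ε, int, print}.
FOLLOW(S) includes $ since S is the start symbol.
FOLLOW(S): S appears on no right-hand side. Thus FOLLOW(S) = {$}.
FOLLOW(H): in S::=print print H R, H is followed by R with FIRST {int, print}; in S::=E R K H, the suffix after H is empty, so FOLLOW(H) ⊇ FOLLOW(S) = {$}; in R::=int R H do, H is followed by do with FIRST {do}. Thus FOLLOW(H) = {$, do, int, print}.
FOLLOW(R): in S::=print print H R, the suffix after R is empty, so FOLLOW(R) ⊇ FOLLOW(S) = {$}; in S::=E R K H, R is followed by K H with FIRST {ε, false, int, print}; in S::=E R K H, the suffix after R is nullable, so FOLLOW(R) ⊇ FOLLOW(S) = {$}; in H::=false R, the suffix after R is empty, so FOLLOW(R) ⊇ FOLLOW(H) = {$, do, int, print}; in R::=int R H do, R is followed by H do with FIRST {do, false}; in E::=R R print (occurrence 1), R is followed by R print with FIRST {int, print}; in E::=R R print (occurrence 2), R is followed by print with FIRST {print}. Thus FOLLOW(R) = {$, do, false, int, print}.
FOLLOW(E): in S::=E R K H, E is followed by R K H with FIRST {int, print}; in K::=E print, E is followed by print with FIRST {print}. Thus FOLLOW(E) = {int, print}.
FOLLOW(K): in S::=E R K H, K is followed by H with FIRST {ε, false}; in S::=E R K H, the suffix after K is nullable, so FOLLOW(K) ⊇ FOLLOW(S) = {$}; in R::=K print do do, K is followed by print do do with FIRST {print}. Thus FOLLOW(K) = {$, false, print}.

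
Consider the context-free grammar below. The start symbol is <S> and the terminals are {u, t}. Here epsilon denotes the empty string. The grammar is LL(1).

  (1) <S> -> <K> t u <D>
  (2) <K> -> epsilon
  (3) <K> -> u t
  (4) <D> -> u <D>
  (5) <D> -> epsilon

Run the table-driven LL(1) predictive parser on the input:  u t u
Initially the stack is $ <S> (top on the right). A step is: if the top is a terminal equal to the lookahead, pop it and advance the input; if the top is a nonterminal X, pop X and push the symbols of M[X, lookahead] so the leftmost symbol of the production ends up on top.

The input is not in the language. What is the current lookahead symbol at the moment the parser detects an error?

u

     Stack          Input    Action
  1  $ <S>          u t u $  expand <S> -> <K> t u <D>
  2  $ <D> u t <K>  u t u $  expand <K> -> u t
  3  $ <D> u t t u  u t u $  match u
  4  $ <D> u t t    t u $    match t
  5  $ <D> u t      u $      error: top is terminal t but lookahead is u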